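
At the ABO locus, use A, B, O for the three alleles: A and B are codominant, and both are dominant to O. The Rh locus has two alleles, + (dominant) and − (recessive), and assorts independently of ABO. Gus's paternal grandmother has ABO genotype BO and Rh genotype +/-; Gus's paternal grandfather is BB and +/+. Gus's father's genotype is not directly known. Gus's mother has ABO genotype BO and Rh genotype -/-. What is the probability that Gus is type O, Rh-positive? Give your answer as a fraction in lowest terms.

Gus's father's ABO genotype from BO × BB: 1/2 BB, 1/2 BO.
Crossing each possibility with the mother BO and summing P(type O): 1/2·0 + 1/2·1/4 = 1/8.
Similarly for Rh via the father's Rh distribution: P(Rh+) = 3/4.
Independent loci: 1/8 × 3/4 = 3/32.

3/32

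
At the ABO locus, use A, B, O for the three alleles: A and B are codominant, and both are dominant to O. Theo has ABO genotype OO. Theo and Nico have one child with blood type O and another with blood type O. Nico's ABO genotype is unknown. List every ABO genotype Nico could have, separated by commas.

AO, BO, OO

For each candidate genotype of Nico, check whether crossing it with OO can produce every observed child phenotype.
  AA → possible child types {A} ✗
  AB → possible child types {A, B} ✗
  AO → possible child types {O, A} ✓
  BB → possible child types {B} ✗
  BO → possible child types {O, B} ✓
  OO → possible child types {O} ✓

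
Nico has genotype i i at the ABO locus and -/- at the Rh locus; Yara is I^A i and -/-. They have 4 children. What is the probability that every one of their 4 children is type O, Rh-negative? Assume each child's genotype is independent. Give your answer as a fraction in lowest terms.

1/16

ABO cross i i × I^A i → 1/2 O, 1/2 A.
Rh cross -/- × -/- → 1 Rh-; so P(type O, Rh-negative) = 1/2 × 1 = 1/2 per child.
All 4 independent: (1/2)^4 = 1/16.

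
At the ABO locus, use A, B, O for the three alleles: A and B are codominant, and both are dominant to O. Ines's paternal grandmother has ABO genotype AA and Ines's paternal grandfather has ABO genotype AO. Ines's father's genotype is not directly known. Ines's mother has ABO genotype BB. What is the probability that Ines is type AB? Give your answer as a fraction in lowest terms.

Ines's father's ABO genotype from AA × AO: 1/2 AA, 1/2 AO.
Crossing each possibility with the mother BB and summing P(type AB): 1/2·1 + 1/2·1/2 = 3/4.

3/4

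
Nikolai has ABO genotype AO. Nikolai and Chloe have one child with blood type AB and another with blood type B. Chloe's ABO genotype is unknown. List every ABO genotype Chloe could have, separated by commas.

For each candidate genotype of Chloe, check whether crossing it with AO can produce every observed child phenotype.
  AA → possible child types {A} ✗
  AB → possible child types {A, B, AB} ✓
  AO → possible child types {O, A} ✗
  BB → possible child types {B, AB} ✓
  BO → possible child types {O, A, B, AB} ✓
  OO → possible child types {O, A} ✗

AB, BB, BO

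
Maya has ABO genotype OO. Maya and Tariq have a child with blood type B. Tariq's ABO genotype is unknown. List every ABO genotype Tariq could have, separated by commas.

For each candidate genotype of Tariq, check whether crossing it with OO can produce every observed child phenotype.
  AA → possible child types {A} ✗
  AB → possible child types {A, B} ✓
  AO → possible child types {O, A} ✗
  BB → possible child types {B} ✓
  BO → possible child types {O, B} ✓
  OO → possible child types {O} ✗

AB, BB, BO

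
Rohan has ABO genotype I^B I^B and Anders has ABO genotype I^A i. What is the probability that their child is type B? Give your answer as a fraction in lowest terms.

1/2

ABO cross I^B I^B × I^A i → offspring phenotypes: 1/2 B, 1/2 AB.
So P(type B) = 1/2.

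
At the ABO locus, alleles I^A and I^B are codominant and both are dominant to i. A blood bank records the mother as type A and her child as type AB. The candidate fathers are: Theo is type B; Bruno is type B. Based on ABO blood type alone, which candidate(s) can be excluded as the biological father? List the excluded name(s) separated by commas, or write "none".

A candidate is excluded only if no genotype consistent with his phenotype could produce a type AB child with a type A mother.
Every candidate has at least one consistent genotype combination, so none can be excluded.

none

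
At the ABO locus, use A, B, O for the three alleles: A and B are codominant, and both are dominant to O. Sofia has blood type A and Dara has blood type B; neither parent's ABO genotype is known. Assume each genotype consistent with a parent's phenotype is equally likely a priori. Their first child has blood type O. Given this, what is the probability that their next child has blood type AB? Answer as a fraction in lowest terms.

1/4

Possible genotypes: Sofia ∈ {AA, AO}; Dara ∈ {BB, BO}.
Weight each parental genotype pair by prior × P(type-O child):
  AO × BO: posterior weight 1; P(next child type AB) = 1/4.
Weighted sum = 1/4.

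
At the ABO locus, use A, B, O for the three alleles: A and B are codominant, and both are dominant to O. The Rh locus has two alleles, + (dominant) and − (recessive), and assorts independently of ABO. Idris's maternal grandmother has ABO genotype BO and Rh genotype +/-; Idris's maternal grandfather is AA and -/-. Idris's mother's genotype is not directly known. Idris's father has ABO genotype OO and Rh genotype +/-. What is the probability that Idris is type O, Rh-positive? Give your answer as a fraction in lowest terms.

Idris's mother's ABO genotype from BO × AA: 1/2 AB, 1/2 AO.
Crossing each possibility with the father OO and summing P(type O): 1/2·0 + 1/2·1/2 = 1/4.
Similarly for Rh via the mother's Rh distribution: P(Rh+) = 5/8.
Independent loci: 1/4 × 5/8 = 5/32.

5/32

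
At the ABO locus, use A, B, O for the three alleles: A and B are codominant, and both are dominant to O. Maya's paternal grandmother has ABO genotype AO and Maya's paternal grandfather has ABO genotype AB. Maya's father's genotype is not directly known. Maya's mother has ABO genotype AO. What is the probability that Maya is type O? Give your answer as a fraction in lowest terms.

Maya's father's ABO genotype from AO × AB: 1/4 AA, 1/4 AB, 1/4 AO, 1/4 BO.
Crossing each possibility with the mother AO and summing P(type O): 1/4·0 + 1/4·0 + 1/4·1/4 + 1/4·1/4 = 1/8.

1/8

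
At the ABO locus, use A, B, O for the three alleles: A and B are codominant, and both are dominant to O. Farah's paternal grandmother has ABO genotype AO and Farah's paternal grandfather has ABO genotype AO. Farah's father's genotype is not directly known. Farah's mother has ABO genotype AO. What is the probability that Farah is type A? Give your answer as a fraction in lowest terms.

3/4

Farah's father's ABO genotype from AO × AO: 1/4 AA, 1/2 AO, 1/4 OO.
Crossing each possibility with the mother AO and summing P(type A): 1/4·1 + 1/2·3/4 + 1/4·1/2 = 3/4.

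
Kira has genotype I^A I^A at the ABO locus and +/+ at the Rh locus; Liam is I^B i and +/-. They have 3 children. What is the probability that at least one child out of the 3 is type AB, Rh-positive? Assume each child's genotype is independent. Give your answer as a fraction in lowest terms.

ABO cross I^A I^A × I^B i → 1/2 A, 1/2 AB.
Rh cross +/+ × +/- → 1 Rh+; so P(type AB, Rh-positive) = 1/2 × 1 = 1/2 per child.
P(none) = (1/2)^3 = 1/8; P(at least one) = 1 − 1/8 = 7/8.

7/8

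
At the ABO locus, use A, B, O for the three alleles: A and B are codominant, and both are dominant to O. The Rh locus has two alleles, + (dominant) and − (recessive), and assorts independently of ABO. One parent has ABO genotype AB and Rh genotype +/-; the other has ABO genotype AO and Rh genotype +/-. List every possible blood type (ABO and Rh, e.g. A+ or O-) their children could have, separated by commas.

A+, A-, B+, B-, AB+, AB-

Gametes from AB × AO give offspring ABO genotypes AA, AB, AO, BO, i.e. phenotypes A, B, AB.
Rh cross +/- × +/- → phenotypes Rh+, Rh-.
Combining independently: A+, A-, B+, B-, AB+, AB-.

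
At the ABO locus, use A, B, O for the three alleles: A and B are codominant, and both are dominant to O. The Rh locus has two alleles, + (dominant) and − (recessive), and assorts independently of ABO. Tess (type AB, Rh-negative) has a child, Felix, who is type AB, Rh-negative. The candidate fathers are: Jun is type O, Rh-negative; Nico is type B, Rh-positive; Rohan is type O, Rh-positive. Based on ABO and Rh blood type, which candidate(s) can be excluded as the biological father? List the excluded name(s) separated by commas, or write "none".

Jun, Rohan

A candidate is excluded only if no genotype consistent with his phenotype could produce a type AB, Rh-negative child with a type AB, Rh-negative mother.
Jun (type O, Rh-): no genotype consistent with that phenotype can produce a type-AB Rh- child with a type-AB mother.
Rohan (type O, Rh+): no genotype consistent with that phenotype can produce a type-AB Rh- child with a type-AB mother.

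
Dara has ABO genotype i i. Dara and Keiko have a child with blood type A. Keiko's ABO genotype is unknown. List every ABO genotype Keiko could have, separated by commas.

I^A I^A, I^A I^B, I^A i

For each candidate genotype of Keiko, check whether crossing it with i i can produce every observed child phenotype.
  I^A I^A → possible child types {A} ✓
  I^A I^B → possible child types {A, B} ✓
  I^A i → possible child types {O, A} ✓
  I^B I^B → possible child types {B} ✗
  I^B i → possible child types {O, B} ✗
  i i → possible child types {O} ✗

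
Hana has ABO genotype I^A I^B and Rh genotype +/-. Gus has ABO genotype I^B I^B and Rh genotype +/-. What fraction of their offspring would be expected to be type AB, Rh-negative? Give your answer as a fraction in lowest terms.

1/8

ABO cross I^A I^B × I^B I^B → offspring phenotypes: 1/2 B, 1/2 AB.
Rh cross +/- × +/- → 3/4 Rh+, 1/4 Rh-.
Independent loci: P(type AB, Rh-negative) = 1/2 × 1/4 = 1/8.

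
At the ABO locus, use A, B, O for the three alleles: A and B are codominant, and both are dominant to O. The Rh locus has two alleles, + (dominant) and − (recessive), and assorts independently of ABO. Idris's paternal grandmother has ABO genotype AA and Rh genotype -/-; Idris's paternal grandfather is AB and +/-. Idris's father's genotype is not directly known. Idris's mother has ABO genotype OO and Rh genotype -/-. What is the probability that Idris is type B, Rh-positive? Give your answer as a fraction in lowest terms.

Idris's father's ABO genotype from AA × AB: 1/2 AA, 1/2 AB.
Crossing each possibility with the mother OO and summing P(type B): 1/2·0 + 1/2·1/2 = 1/4.
Similarly for Rh via the father's Rh distribution: P(Rh+) = 1/4.
Independent loci: 1/4 × 1/4 = 1/16.

1/16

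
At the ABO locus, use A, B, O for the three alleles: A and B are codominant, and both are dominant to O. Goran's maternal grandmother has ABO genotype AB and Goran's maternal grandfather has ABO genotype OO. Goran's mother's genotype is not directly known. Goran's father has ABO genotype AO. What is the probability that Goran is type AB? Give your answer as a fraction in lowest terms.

1/8

Goran's mother's ABO genotype from AB × OO: 1/2 AO, 1/2 BO.
Crossing each possibility with the father AO and summing P(type AB): 1/2·0 + 1/2·1/4 = 1/8.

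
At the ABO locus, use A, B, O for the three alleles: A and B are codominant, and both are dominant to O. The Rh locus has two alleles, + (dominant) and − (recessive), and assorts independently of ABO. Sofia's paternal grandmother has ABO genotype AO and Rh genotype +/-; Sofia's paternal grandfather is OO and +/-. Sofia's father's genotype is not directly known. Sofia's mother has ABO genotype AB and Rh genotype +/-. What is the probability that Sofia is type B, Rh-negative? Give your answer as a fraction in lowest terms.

Sofia's father's ABO genotype from AO × OO: 1/2 AO, 1/2 OO.
Crossing each possibility with the mother AB and summing P(type B): 1/2·1/4 + 1/2·1/2 = 3/8.
Similarly for Rh via the father's Rh distribution: P(Rh-) = 1/4.
Independent loci: 3/8 × 1/4 = 3/32.

3/32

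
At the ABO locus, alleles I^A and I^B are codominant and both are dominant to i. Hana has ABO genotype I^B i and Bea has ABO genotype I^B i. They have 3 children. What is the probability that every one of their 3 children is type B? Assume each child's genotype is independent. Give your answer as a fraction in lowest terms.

27/64

ABO cross I^B i × I^B i → 1/4 O, 3/4 B.
So P(type B) = 3/4 per child.
All 3 independent: (3/4)^3 = 27/64.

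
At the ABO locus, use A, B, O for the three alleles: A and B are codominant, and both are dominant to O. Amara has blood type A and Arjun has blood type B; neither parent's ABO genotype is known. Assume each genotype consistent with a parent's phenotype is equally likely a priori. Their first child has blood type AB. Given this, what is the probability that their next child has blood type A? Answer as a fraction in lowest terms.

5/36

Possible genotypes: Amara ∈ {AA, AO}; Arjun ∈ {BB, BO}.
Weight each parental genotype pair by prior × P(type-AB child):
  AA × BB: posterior weight 4/9; P(next child type A) = 0.
  AA × BO: posterior weight 2/9; P(next child type A) = 1/2.
  AO × BB: posterior weight 2/9; P(next child type A) = 0.
  AO × BO: posterior weight 1/9; P(next child type A) = 1/4.
Weighted sum = 5/36.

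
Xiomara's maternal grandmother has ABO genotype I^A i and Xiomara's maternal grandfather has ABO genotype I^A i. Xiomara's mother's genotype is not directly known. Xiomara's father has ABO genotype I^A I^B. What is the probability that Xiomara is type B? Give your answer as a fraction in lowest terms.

1/4

Xiomara's mother's ABO genotype from I^A i × I^A i: 1/4 I^A I^A, 1/2 I^A i, 1/4 i i.
Crossing each possibility with the father I^A I^B and summing P(type B): 1/4·0 + 1/2·1/4 + 1/4·1/2 = 1/4.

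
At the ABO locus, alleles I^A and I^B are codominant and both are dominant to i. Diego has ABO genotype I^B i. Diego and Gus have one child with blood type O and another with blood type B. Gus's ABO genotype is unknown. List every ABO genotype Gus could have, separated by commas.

I^A i, I^B i, i i

For each candidate genotype of Gus, check whether crossing it with I^B i can produce every observed child phenotype.
  I^A I^A → possible child types {A, AB} ✗
  I^A I^B → possible child types {A, B, AB} ✗
  I^A i → possible child types {O, A, B, AB} ✓
  I^B I^B → possible child types {B} ✗
  I^B i → possible child types {O, B} ✓
  i i → possible child types {O, B} ✓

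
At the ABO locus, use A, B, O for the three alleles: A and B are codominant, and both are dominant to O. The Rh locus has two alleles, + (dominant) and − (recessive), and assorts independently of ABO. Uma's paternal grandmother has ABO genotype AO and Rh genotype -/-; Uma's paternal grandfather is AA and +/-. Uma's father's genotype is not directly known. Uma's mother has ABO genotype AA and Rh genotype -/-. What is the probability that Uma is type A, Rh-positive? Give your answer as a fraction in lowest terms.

1/4

Uma's father's ABO genotype from AO × AA: 1/2 AA, 1/2 AO.
Crossing each possibility with the mother AA and summing P(type A): 1/2·1 + 1/2·1 = 1.
Similarly for Rh via the father's Rh distribution: P(Rh+) = 1/4.
Independent loci: 1 × 1/4 = 1/4.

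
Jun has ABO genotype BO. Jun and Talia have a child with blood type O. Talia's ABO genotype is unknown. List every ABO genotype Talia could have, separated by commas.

AO, BO, OO

For each candidate genotype of Talia, check whether crossing it with BO can produce every observed child phenotype.
  AA → possible child types {A, AB} ✗
  AB → possible child types {A, B, AB} ✗
  AO → possible child types {O, A, B, AB} ✓
  BB → possible child types {B} ✗
  BO → possible child types {O, B} ✓
  OO → possible child types {O, B} ✓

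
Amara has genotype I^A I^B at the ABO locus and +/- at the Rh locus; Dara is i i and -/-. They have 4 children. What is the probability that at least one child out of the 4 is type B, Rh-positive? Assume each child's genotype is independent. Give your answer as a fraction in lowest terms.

175/256

ABO cross I^A I^B × i i → 1/2 A, 1/2 B.
Rh cross +/- × -/- → 1/2 Rh+, 1/2 Rh-; so P(type B, Rh-positive) = 1/2 × 1/2 = 1/4 per child.
P(none) = (3/4)^4 = 81/256; P(at least one) = 1 − 81/256 = 175/256.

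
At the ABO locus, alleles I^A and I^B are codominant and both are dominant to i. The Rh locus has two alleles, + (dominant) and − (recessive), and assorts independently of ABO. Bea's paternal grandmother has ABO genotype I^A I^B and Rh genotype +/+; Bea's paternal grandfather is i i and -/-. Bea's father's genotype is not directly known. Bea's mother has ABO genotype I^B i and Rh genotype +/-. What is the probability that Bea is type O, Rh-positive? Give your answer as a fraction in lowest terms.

Bea's father's ABO genotype from I^A I^B × i i: 1/2 I^A i, 1/2 I^B i.
Crossing each possibility with the mother I^B i and summing P(type O): 1/2·1/4 + 1/2·1/4 = 1/4.
Similarly for Rh via the father's Rh distribution: P(Rh+) = 3/4.
Independent loci: 1/4 × 3/4 = 3/16.

3/16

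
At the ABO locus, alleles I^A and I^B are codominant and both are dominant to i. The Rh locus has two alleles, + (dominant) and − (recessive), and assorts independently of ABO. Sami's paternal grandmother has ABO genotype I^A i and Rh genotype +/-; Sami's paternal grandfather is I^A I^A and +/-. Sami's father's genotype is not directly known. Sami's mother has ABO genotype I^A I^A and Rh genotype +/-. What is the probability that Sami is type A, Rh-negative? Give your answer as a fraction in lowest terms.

Sami's father's ABO genotype from I^A i × I^A I^A: 1/2 I^A I^A, 1/2 I^A i.
Crossing each possibility with the mother I^A I^A and summing P(type A): 1/2·1 + 1/2·1 = 1.
Similarly for Rh via the father's Rh distribution: P(Rh-) = 1/4.
Independent loci: 1 × 1/4 = 1/4.

1/4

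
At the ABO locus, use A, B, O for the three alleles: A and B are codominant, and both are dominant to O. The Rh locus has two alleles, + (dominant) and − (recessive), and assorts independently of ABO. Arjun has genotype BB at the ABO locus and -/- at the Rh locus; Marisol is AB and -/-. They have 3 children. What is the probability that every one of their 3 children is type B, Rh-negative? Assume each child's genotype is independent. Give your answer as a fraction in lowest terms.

1/8

ABO cross BB × AB → 1/2 B, 1/2 AB.
Rh cross -/- × -/- → 1 Rh-; so P(type B, Rh-negative) = 1/2 × 1 = 1/2 per child.
All 3 independent: (1/2)^3 = 1/8.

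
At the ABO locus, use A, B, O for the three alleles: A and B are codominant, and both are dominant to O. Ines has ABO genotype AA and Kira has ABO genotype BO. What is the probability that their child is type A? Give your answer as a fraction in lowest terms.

1/2

ABO cross AA × BO → offspring phenotypes: 1/2 A, 1/2 AB.
So P(type A) = 1/2.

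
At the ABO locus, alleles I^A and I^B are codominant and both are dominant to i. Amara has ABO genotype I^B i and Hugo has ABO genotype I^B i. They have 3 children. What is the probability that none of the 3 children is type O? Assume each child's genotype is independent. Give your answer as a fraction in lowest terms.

ABO cross I^B i × I^B i → 1/4 O, 3/4 B.
So P(type O) = 1/4 per child.
P(not type O) = 3/4 for one child; (3/4)^3 = 27/64.

27/64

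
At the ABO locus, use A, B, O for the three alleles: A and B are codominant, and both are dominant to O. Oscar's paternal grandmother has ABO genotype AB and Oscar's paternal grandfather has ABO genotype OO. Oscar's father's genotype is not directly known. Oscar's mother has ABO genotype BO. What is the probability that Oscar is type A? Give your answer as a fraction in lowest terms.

1/8

Oscar's father's ABO genotype from AB × OO: 1/2 AO, 1/2 BO.
Crossing each possibility with the mother BO and summing P(type A): 1/2·1/4 + 1/2·0 = 1/8.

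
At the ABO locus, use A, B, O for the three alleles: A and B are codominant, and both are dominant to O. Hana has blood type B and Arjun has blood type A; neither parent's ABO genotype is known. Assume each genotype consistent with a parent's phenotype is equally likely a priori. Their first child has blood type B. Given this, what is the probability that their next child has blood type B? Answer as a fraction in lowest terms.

Possible genotypes: Hana ∈ {BB, BO}; Arjun ∈ {AA, AO}.
Weight each parental genotype pair by prior × P(type-B child):
  BB × AO: posterior weight 2/3; P(next child type B) = 1/2.
  BO × AO: posterior weight 1/3; P(next child type B) = 1/4.
Weighted sum = 5/12.

5/12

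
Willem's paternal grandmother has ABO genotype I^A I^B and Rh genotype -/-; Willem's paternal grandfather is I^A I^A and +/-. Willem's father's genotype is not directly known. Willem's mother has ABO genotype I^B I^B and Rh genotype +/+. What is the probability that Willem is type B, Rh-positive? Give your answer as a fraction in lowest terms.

1/4

Willem's father's ABO genotype from I^A I^B × I^A I^A: 1/2 I^A I^A, 1/2 I^A I^B.
Crossing each possibility with the mother I^B I^B and summing P(type B): 1/2·0 + 1/2·1/2 = 1/4.
Similarly for Rh via the father's Rh distribution: P(Rh+) = 1.
Independent loci: 1/4 × 1 = 1/4.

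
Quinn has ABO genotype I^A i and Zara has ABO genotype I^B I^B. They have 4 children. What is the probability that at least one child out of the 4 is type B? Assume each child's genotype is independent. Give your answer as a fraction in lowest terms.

15/16

ABO cross I^A i × I^B I^B → 1/2 B, 1/2 AB.
So P(type B) = 1/2 per child.
P(none) = (1/2)^4 = 1/16; P(at least one) = 1 − 1/16 = 15/16.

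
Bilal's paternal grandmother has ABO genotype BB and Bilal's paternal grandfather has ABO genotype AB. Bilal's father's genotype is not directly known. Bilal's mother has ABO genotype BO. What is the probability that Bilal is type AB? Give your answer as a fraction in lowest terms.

1/8

Bilal's father's ABO genotype from BB × AB: 1/2 AB, 1/2 BB.
Crossing each possibility with the mother BO and summing P(type AB): 1/2·1/4 + 1/2·0 = 1/8.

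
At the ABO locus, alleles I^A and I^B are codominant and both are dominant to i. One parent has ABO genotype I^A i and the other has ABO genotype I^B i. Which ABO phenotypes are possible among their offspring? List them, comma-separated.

O, A, B, AB

Gametes from I^A i × I^B i give offspring ABO genotypes I^A I^B, I^A i, I^B i, i i, i.e. phenotypes O, A, B, AB.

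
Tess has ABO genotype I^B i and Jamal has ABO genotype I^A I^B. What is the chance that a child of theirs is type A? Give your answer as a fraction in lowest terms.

ABO cross I^B i × I^A I^B → offspring phenotypes: 1/4 A, 1/2 B, 1/4 AB.
So P(type A) = 1/4.

1/4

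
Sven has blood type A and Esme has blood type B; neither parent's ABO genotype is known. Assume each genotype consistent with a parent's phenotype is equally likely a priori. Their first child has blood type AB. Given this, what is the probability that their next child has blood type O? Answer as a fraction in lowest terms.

Possible genotypes: Sven ∈ {I^A I^A, I^A i}; Esme ∈ {I^B I^B, I^B i}.
Weight each parental genotype pair by prior × P(type-AB child):
  I^A I^A × I^B I^B: posterior weight 4/9; P(next child type O) = 0.
  I^A I^A × I^B i: posterior weight 2/9; P(next child type O) = 0.
  I^A i × I^B I^B: posterior weight 2/9; P(next child type O) = 0.
  I^A i × I^B i: posterior weight 1/9; P(next child type O) = 1/4.
Weighted sum = 1/36.

1/36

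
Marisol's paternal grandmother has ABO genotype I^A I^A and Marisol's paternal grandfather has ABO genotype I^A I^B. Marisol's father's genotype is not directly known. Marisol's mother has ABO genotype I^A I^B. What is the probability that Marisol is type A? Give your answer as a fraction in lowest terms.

Marisol's father's ABO genotype from I^A I^A × I^A I^B: 1/2 I^A I^A, 1/2 I^A I^B.
Crossing each possibility with the mother I^A I^B and summing P(type A): 1/2·1/2 + 1/2·1/4 = 3/8.

3/8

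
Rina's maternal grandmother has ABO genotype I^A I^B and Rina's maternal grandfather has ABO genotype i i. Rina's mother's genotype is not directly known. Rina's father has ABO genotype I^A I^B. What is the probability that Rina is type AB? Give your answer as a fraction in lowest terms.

Rina's mother's ABO genotype from I^A I^B × i i: 1/2 I^A i, 1/2 I^B i.
Crossing each possibility with the father I^A I^B and summing P(type AB): 1/2·1/4 + 1/2·1/4 = 1/4.

1/4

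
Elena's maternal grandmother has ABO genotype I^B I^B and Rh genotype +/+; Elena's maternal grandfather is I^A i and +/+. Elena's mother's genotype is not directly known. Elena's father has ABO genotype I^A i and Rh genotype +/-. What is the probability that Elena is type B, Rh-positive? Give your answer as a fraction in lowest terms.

1/4

Elena's mother's ABO genotype from I^B I^B × I^A i: 1/2 I^A I^B, 1/2 I^B i.
Crossing each possibility with the father I^A i and summing P(type B): 1/2·1/4 + 1/2·1/4 = 1/4.
Similarly for Rh via the mother's Rh distribution: P(Rh+) = 1.
Independent loci: 1/4 × 1 = 1/4.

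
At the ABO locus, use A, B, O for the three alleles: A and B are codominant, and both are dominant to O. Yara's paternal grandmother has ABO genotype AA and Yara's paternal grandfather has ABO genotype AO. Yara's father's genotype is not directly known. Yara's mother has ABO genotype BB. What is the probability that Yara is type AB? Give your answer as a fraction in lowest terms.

Yara's father's ABO genotype from AA × AO: 1/2 AA, 1/2 AO.
Crossing each possibility with the mother BB and summing P(type AB): 1/2·1 + 1/2·1/2 = 3/4.

3/4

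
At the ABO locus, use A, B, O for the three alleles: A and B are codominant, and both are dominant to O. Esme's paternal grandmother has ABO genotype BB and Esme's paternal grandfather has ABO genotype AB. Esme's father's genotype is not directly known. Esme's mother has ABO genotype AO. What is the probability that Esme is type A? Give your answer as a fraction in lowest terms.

Esme's father's ABO genotype from BB × AB: 1/2 AB, 1/2 BB.
Crossing each possibility with the mother AO and summing P(type A): 1/2·1/2 + 1/2·0 = 1/4.

1/4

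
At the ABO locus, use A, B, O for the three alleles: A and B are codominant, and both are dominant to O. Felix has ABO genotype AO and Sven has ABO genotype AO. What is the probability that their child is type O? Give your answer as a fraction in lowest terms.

ABO cross AO × AO → offspring phenotypes: 1/4 O, 3/4 A.
So P(type O) = 1/4.

1/4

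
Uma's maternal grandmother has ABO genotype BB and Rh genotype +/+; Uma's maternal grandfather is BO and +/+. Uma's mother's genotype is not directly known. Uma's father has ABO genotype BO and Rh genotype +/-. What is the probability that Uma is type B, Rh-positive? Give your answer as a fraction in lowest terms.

Uma's mother's ABO genotype from BB × BO: 1/2 BB, 1/2 BO.
Crossing each possibility with the father BO and summing P(type B): 1/2·1 + 1/2·3/4 = 7/8.
Similarly for Rh via the mother's Rh distribution: P(Rh+) = 1.
Independent loci: 7/8 × 1 = 7/8.

7/8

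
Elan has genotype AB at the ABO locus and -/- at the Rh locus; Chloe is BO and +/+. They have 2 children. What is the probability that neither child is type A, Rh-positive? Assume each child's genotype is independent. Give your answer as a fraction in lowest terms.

ABO cross AB × BO → 1/4 A, 1/2 B, 1/4 AB.
Rh cross -/- × +/+ → 1 Rh+; so P(type A, Rh-positive) = 1/4 × 1 = 1/4 per child.
P(not type A, Rh-positive) = 3/4 for one child; (3/4)^2 = 9/16.

9/16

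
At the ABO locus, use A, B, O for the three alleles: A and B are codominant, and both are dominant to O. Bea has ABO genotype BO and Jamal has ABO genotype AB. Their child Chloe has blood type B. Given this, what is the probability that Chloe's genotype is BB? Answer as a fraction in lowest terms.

1/2

Cross BO × AB → 1/4 AB, 1/4 AO, 1/4 BB, 1/4 BO.
Type-B genotypes among offspring: BB (1/4), BO (1/4); total 1/2.
P(BB | type B) = (1/4) / (1/2) = 1/2.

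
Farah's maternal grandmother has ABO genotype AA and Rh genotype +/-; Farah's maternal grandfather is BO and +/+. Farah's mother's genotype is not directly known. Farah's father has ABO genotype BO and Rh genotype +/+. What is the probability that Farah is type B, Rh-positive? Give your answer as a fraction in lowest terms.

Farah's mother's ABO genotype from AA × BO: 1/2 AB, 1/2 AO.
Crossing each possibility with the father BO and summing P(type B): 1/2·1/2 + 1/2·1/4 = 3/8.
Similarly for Rh via the mother's Rh distribution: P(Rh+) = 1.
Independent loci: 3/8 × 1 = 3/8.

3/8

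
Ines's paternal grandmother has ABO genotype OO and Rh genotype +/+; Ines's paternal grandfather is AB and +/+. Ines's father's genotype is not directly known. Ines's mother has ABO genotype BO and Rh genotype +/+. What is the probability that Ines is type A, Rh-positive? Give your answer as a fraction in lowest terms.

Ines's father's ABO genotype from OO × AB: 1/2 AO, 1/2 BO.
Crossing each possibility with the mother BO and summing P(type A): 1/2·1/4 + 1/2·0 = 1/8.
Similarly for Rh via the father's Rh distribution: P(Rh+) = 1.
Independent loci: 1/8 × 1 = 1/8.

1/8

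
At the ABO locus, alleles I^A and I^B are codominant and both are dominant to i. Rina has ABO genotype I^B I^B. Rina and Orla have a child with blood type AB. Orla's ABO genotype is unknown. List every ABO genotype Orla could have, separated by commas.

I^A I^A, I^A I^B, I^A i

For each candidate genotype of Orla, check whether crossing it with I^B I^B can produce every observed child phenotype.
  I^A I^A → possible child types {AB} ✓
  I^A I^B → possible child types {B, AB} ✓
  I^A i → possible child types {B, AB} ✓
  I^B I^B → possible child types {B} ✗
  I^B i → possible child types {B} ✗
  i i → possible child types {B} ✗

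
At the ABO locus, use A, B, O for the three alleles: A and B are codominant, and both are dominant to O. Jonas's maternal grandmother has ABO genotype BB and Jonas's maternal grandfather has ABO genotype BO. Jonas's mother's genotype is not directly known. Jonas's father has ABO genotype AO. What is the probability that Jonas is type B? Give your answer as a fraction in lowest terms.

3/8

Jonas's mother's ABO genotype from BB × BO: 1/2 BB, 1/2 BO.
Crossing each possibility with the father AO and summing P(type B): 1/2·1/2 + 1/2·1/4 = 3/8.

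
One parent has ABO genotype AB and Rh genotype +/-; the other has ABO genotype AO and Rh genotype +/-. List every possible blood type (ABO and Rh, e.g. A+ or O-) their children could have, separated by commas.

Gametes from AB × AO give offspring ABO genotypes AA, AB, AO, BO, i.e. phenotypes A, B, AB.
Rh cross +/- × +/- → phenotypes Rh+, Rh-.
Combining independently: A+, A-, B+, B-, AB+, AB-.

A+, A-, B+, B-, AB+, AB-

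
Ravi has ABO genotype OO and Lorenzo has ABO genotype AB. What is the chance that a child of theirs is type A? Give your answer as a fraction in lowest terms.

ABO cross OO × AB → offspring phenotypes: 1/2 A, 1/2 B.
So P(type A) = 1/2.

1/2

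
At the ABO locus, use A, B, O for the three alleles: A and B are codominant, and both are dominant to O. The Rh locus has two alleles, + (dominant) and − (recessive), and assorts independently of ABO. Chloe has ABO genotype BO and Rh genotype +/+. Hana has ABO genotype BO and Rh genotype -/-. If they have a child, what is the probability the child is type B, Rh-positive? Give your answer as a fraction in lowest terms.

ABO cross BO × BO → offspring phenotypes: 1/4 O, 3/4 B.
Rh cross +/+ × -/- → 1 Rh+.
Independent loci: P(type B, Rh-positive) = 3/4 × 1 = 3/4.

3/4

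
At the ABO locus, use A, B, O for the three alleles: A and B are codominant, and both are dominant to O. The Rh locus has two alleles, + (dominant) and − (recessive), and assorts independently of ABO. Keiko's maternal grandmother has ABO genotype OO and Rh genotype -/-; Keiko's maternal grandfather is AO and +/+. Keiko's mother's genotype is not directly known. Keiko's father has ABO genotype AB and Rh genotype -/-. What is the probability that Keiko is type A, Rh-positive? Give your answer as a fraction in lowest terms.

Keiko's mother's ABO genotype from OO × AO: 1/2 AO, 1/2 OO.
Crossing each possibility with the father AB and summing P(type A): 1/2·1/2 + 1/2·1/2 = 1/2.
Similarly for Rh via the mother's Rh distribution: P(Rh+) = 1/2.
Independent loci: 1/2 × 1/2 = 1/4.

1/4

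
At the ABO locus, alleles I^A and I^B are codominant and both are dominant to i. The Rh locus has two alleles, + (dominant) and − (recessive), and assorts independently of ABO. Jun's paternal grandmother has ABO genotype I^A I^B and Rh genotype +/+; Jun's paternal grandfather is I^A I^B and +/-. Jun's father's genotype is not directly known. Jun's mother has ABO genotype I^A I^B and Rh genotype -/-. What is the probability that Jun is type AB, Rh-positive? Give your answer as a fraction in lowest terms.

3/8

Jun's father's ABO genotype from I^A I^B × I^A I^B: 1/4 I^A I^A, 1/2 I^A I^B, 1/4 I^B I^B.
Crossing each possibility with the mother I^A I^B and summing P(type AB): 1/4·1/2 + 1/2·1/2 + 1/4·1/2 = 1/2.
Similarly for Rh via the father's Rh distribution: P(Rh+) = 3/4.
Independent loci: 1/2 × 3/4 = 3/8.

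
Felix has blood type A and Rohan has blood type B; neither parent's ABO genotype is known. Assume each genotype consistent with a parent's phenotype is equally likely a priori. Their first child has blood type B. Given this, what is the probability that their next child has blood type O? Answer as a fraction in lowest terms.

Possible genotypes: Felix ∈ {AA, AO}; Rohan ∈ {BB, BO}.
Weight each parental genotype pair by prior × P(type-B child):
  AO × BB: posterior weight 2/3; P(next child type O) = 0.
  AO × BO: posterior weight 1/3; P(next child type O) = 1/4.
Weighted sum = 1/12.

1/12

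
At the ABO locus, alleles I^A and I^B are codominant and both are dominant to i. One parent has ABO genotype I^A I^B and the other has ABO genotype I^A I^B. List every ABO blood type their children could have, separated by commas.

Gametes from I^A I^B × I^A I^B give offspring ABO genotypes I^A I^A, I^A I^B, I^B I^B, i.e. phenotypes A, B, AB.

A, B, AB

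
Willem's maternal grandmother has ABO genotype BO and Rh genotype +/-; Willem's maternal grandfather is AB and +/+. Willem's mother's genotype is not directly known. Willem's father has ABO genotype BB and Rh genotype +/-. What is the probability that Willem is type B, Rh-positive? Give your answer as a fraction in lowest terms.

21/32

Willem's mother's ABO genotype from BO × AB: 1/4 AB, 1/4 AO, 1/4 BB, 1/4 BO.
Crossing each possibility with the father BB and summing P(type B): 1/4·1/2 + 1/4·1/2 + 1/4·1 + 1/4·1 = 3/4.
Similarly for Rh via the mother's Rh distribution: P(Rh+) = 7/8.
Independent loci: 3/4 × 7/8 = 21/32.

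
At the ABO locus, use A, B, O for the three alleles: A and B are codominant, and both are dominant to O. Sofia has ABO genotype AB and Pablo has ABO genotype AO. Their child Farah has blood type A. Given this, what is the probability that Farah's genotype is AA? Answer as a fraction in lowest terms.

Cross AB × AO → 1/4 AA, 1/4 AB, 1/4 AO, 1/4 BO.
Type-A genotypes among offspring: AA (1/4), AO (1/4); total 1/2.
P(AA | type A) = (1/4) / (1/2) = 1/2.

1/2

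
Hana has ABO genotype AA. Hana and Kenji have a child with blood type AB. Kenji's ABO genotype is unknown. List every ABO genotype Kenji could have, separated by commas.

AB, BB, BO

For each candidate genotype of Kenji, check whether crossing it with AA can produce every observed child phenotype.
  AA → possible child types {A} ✗
  AB → possible child types {A, AB} ✓
  AO → possible child types {A} ✗
  BB → possible child types {AB} ✓
  BO → possible child types {A, AB} ✓
  OO → possible child types {A} ✗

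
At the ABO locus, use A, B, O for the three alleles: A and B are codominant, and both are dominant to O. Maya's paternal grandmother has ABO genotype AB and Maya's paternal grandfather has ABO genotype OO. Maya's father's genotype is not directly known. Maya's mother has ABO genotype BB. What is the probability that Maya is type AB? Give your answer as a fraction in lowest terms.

1/4

Maya's father's ABO genotype from AB × OO: 1/2 AO, 1/2 BO.
Crossing each possibility with the mother BB and summing P(type AB): 1/2·1/2 + 1/2·0 = 1/4.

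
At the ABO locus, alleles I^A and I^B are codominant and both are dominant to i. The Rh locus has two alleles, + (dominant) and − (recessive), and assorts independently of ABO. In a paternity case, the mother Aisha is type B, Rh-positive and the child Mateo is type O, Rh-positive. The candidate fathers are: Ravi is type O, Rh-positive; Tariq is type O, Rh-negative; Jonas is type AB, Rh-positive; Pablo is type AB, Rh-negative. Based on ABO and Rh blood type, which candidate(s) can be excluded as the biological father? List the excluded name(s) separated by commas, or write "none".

Jonas, Pablo

A candidate is excluded only if no genotype consistent with his phenotype could produce a type O, Rh-positive child with a type B, Rh-positive mother.
Jonas (type AB, Rh+): no genotype consistent with that phenotype can produce a type-O Rh+ child with a type-B mother.
Pablo (type AB, Rh-): no genotype consistent with that phenotype can produce a type-O Rh+ child with a type-B mother.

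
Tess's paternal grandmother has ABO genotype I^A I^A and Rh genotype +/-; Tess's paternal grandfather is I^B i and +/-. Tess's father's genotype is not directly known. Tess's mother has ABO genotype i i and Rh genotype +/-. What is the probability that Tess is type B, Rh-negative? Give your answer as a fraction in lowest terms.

1/16

Tess's father's ABO genotype from I^A I^A × I^B i: 1/2 I^A I^B, 1/2 I^A i.
Crossing each possibility with the mother i i and summing P(type B): 1/2·1/2 + 1/2·0 = 1/4.
Similarly for Rh via the father's Rh distribution: P(Rh-) = 1/4.
Independent loci: 1/4 × 1/4 = 1/16.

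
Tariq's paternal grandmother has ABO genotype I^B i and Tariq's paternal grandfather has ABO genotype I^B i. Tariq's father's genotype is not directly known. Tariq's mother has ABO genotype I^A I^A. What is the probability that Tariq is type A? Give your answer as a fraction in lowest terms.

1/2

Tariq's father's ABO genotype from I^B i × I^B i: 1/4 I^B I^B, 1/2 I^B i, 1/4 i i.
Crossing each possibility with the mother I^A I^A and summing P(type A): 1/4·0 + 1/2·1/2 + 1/4·1 = 1/2.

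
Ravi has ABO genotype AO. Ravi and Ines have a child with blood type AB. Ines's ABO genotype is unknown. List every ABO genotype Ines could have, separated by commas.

AB, BB, BO

For each candidate genotype of Ines, check whether crossing it with AO can produce every observed child phenotype.
  AA → possible child types {A} ✗
  AB → possible child types {A, B, AB} ✓
  AO → possible child types {O, A} ✗
  BB → possible child types {B, AB} ✓
  BO → possible child types {O, A, B, AB} ✓
  OO → possible child types {O, A} ✗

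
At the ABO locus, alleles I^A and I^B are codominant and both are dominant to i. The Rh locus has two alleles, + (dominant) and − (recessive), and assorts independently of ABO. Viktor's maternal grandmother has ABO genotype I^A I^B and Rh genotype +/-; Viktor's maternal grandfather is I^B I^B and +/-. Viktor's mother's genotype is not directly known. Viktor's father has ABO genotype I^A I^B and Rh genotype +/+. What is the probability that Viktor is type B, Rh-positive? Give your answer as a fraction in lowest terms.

Viktor's mother's ABO genotype from I^A I^B × I^B I^B: 1/2 I^A I^B, 1/2 I^B I^B.
Crossing each possibility with the father I^A I^B and summing P(type B): 1/2·1/4 + 1/2·1/2 = 3/8.
Similarly for Rh via the mother's Rh distribution: P(Rh+) = 1.
Independent loci: 3/8 × 1 = 3/8.

3/8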